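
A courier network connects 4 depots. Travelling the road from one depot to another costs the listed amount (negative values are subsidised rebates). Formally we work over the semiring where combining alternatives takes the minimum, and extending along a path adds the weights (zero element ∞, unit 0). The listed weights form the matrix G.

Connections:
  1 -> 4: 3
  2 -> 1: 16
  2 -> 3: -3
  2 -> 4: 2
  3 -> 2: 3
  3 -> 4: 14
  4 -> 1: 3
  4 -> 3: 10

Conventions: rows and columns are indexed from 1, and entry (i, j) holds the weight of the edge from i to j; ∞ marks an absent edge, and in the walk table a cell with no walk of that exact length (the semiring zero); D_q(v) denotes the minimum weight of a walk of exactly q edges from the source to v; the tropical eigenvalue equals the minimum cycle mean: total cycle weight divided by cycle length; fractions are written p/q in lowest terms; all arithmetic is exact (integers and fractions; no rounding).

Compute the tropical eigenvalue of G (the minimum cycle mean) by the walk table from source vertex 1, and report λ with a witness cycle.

q=0: [0, ∞, ∞, ∞]
q=1: [∞, ∞, ∞, 3]
q=2: [6, ∞, 13, ∞]
q=3: [∞, 16, ∞, 9]
q=4: [12, ∞, 13, 18]
Optimal cycle mean attained by: cycle 2->3->2, total (-3) + 3, length 2.
Answer: λ = 0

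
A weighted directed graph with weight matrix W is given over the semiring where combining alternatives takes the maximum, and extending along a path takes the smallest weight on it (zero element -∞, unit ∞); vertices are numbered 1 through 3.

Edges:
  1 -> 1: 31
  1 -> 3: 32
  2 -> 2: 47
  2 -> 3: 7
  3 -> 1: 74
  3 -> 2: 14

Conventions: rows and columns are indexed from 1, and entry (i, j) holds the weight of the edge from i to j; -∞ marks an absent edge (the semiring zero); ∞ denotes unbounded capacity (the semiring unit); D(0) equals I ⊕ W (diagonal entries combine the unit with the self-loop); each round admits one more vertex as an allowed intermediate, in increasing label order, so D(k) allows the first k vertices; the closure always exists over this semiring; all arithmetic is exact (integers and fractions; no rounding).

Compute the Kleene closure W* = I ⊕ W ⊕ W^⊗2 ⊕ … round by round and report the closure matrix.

D(0):
  [∞, -∞, 32]
  [-∞, ∞, 7]
  [74, 14, ∞]
D(1):
  [∞, -∞, 32]
  [-∞, ∞, 7]
  [74, 14, ∞]
D(2):
  [∞, -∞, 32]
  [-∞, ∞, 7]
  [74, 14, ∞]
D(3):
  [∞, 14, 32]
  [7, ∞, 7]
  [74, 14, ∞]
Answer: W* = [[∞, 14, 32], [7, ∞, 7], [74, 14, ∞]]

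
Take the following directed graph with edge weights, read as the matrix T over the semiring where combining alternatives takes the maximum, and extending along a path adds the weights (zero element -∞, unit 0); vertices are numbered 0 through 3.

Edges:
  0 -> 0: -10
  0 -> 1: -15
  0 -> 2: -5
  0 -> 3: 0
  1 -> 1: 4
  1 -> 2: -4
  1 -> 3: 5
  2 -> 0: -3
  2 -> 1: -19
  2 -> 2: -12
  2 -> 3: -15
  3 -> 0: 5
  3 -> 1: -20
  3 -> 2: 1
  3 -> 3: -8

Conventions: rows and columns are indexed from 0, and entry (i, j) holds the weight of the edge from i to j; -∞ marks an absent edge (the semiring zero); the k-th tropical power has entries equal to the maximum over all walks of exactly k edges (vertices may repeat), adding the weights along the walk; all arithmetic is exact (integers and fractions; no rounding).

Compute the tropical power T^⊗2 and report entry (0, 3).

T^⊗2:
  [5, -11, 1, -8]
  [10, 8, 6, 9]
  [-10, -15, -8, -3]
  [-2, -10, 0, 5]
Key observation: the optimum is the walk 0->3->3, with weight 0 + (-8) = -8.
Optimal value attained by: walk 0->3->3.
Answer: (T^⊗2)[0][3] = -8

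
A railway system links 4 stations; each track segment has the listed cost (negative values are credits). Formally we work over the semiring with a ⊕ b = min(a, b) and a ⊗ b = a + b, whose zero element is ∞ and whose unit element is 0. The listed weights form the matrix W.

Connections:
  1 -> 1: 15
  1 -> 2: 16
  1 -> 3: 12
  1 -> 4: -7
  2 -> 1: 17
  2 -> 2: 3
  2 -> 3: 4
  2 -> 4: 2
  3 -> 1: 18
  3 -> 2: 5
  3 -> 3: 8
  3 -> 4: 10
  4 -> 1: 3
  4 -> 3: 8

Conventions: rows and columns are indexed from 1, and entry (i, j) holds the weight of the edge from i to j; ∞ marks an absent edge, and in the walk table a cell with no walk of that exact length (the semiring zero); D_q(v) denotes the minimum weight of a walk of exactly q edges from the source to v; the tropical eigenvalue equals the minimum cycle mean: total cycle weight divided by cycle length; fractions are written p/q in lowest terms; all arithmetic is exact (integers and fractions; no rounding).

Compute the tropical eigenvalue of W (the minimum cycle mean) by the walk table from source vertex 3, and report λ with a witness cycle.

q=0: [∞, ∞, 0, ∞]
q=1: [18, 5, 8, 10]
q=2: [13, 8, 9, 7]
q=3: [10, 11, 12, 6]
q=4: [9, 14, 14, 3]
Optimal cycle mean attained by: cycle 1->4->1, total (-7) + 3, length 2.
Answer: λ = -2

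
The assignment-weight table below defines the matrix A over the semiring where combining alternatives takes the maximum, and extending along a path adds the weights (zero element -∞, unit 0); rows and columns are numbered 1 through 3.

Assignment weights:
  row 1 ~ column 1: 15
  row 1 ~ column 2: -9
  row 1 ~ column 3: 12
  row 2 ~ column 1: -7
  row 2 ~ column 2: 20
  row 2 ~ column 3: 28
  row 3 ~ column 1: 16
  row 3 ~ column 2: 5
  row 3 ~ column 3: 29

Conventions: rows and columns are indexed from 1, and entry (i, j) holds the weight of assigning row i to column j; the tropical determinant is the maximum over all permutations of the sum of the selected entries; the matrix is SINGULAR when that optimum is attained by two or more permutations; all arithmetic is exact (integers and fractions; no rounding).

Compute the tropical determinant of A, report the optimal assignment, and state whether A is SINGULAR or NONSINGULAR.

σ = (1, 2, 3): 15 + 20 + 29 = 64
σ = (1, 3, 2): 15 + 28 + 5 = 48
σ = (2, 1, 3): (-9) + (-7) + 29 = 13
σ = (2, 3, 1): (-9) + 28 + 16 = 35
σ = (3, 1, 2): 12 + (-7) + 5 = 10
σ = (3, 2, 1): 12 + 20 + 16 = 48
Optimal value attained by: σ = (1, 2, 3).
Answer: det⊕(A) = 64; verdict: NONSINGULAR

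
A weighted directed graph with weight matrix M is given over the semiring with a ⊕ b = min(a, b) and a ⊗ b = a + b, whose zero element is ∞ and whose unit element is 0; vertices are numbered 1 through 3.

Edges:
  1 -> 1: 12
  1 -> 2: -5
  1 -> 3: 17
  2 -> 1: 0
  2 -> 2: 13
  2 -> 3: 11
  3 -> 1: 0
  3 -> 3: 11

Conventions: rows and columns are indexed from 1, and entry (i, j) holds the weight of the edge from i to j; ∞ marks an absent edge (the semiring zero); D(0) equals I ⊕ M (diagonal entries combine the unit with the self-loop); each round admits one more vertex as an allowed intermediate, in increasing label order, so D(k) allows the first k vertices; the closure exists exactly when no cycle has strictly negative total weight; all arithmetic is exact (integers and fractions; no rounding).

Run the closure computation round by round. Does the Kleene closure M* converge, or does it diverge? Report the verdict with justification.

D(0):
  [0, -5, 17]
  [0, 0, 11]
  [0, ∞, 0]
Detection: at round 1, diagonal entry (2, 2) turns strictly negative.
Key observation: the cycle 2->1->2 has total weight 0 + (-5), which is strictly negative.
Answer: DIVERGES — negative cycle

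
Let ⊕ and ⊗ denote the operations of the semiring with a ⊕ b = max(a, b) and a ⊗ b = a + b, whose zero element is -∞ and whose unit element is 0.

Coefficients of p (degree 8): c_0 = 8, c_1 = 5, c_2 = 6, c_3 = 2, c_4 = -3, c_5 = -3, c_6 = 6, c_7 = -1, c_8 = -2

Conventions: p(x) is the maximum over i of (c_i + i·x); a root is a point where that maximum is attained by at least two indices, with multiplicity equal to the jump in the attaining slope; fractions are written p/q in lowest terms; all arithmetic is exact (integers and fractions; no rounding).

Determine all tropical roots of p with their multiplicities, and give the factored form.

hull edge (i=0, c=8) to (i=6, c=6): slope -1/3, span 6
hull edge (i=6, c=6) to (i=8, c=-2): slope -4, span 2
Factored form: p(x) = -2 ⊗ (x ⊕ 1/3) ⊗ (x ⊕ 1/3) ⊗ (x ⊕ 1/3) ⊗ (x ⊕ 1/3) ⊗ (x ⊕ 1/3) ⊗ (x ⊕ 1/3) ⊗ (x ⊕ 4) ⊗ (x ⊕ 4)
Answer: roots = 1/3 (mult 6), 4 (mult 2)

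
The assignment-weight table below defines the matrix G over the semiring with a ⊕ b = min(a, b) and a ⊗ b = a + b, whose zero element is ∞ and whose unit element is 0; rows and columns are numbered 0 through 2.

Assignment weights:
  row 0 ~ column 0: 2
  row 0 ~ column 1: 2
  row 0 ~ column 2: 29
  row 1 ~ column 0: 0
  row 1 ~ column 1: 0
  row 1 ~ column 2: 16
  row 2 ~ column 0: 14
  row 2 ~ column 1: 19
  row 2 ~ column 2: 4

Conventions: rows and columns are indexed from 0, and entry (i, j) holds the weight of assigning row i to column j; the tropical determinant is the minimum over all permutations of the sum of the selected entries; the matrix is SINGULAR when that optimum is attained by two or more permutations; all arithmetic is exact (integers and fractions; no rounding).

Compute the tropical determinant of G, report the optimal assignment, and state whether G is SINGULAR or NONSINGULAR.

σ = (0, 1, 2): 2 + 0 + 4 = 6
σ = (0, 2, 1): 2 + 16 + 19 = 37
σ = (1, 0, 2): 2 + 0 + 4 = 6
σ = (1, 2, 0): 2 + 16 + 14 = 32
σ = (2, 0, 1): 29 + 0 + 19 = 48
σ = (2, 1, 0): 29 + 0 + 14 = 43
Optimal value attained by: σ = (0, 1, 2).
Answer: det⊕(G) = 6; verdict: SINGULAR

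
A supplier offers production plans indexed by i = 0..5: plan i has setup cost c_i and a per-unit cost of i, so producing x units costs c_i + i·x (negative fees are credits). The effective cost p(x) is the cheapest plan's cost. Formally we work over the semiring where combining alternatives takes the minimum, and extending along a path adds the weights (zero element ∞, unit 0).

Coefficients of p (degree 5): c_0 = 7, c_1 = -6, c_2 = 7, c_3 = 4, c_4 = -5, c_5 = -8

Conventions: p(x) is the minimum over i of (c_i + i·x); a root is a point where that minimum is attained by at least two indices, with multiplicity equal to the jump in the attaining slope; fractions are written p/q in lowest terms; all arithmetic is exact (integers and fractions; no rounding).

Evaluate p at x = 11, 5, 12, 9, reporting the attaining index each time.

p(11) = min(7+0·11=7, -6+1·11=5, 7+2·11=29, 4+3·11=37, -5+4·11=39, -8+5·11=47) = 5 (attained by i=1)
p(5) = min(7+0·5=7, -6+1·5=-1, 7+2·5=17, 4+3·5=19, -5+4·5=15, -8+5·5=17) = -1 (attained by i=1)
p(12) = min(7+0·12=7, -6+1·12=6, 7+2·12=31, 4+3·12=40, -5+4·12=43, -8+5·12=52) = 6 (attained by i=1)
p(9) = min(7+0·9=7, -6+1·9=3, 7+2·9=25, 4+3·9=31, -5+4·9=31, -8+5·9=37) = 3 (attained by i=1)
Answer: p(11) = 5; p(5) = -1; p(12) = 6; p(9) = 3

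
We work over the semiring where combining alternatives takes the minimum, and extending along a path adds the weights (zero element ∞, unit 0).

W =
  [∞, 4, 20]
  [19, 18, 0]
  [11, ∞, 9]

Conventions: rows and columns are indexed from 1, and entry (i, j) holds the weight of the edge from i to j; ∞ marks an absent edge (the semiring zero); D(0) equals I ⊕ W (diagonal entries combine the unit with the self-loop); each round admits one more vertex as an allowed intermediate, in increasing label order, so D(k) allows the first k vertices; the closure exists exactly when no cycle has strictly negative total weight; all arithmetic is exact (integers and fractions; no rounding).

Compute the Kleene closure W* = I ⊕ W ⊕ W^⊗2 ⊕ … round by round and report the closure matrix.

D(0):
  [0, 4, 20]
  [19, 0, 0]
  [11, ∞, 0]
D(1):
  [0, 4, 20]
  [19, 0, 0]
  [11, 15, 0]
D(2):
  [0, 4, 4]
  [19, 0, 0]
  [11, 15, 0]
D(3):
  [0, 4, 4]
  [11, 0, 0]
  [11, 15, 0]
Answer: W* = [[0, 4, 4], [11, 0, 0], [11, 15, 0]]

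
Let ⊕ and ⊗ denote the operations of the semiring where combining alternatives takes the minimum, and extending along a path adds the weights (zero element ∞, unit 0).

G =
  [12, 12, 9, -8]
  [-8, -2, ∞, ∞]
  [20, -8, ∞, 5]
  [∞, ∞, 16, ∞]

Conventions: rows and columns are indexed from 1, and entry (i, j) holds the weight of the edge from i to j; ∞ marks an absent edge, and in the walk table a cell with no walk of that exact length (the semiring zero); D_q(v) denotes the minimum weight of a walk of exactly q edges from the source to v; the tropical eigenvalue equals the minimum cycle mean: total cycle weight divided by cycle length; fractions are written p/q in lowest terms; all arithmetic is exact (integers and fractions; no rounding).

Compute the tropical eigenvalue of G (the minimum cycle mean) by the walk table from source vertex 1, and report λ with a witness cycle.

q=0: [0, ∞, ∞, ∞]
q=1: [12, 12, 9, -8]
q=2: [4, 1, 8, 4]
q=3: [-7, -1, 13, -4]
q=4: [-9, -3, 2, -15]
Optimal cycle mean attained by: cycle 1->3->2->1, total 9 + (-8) + (-8), length 3.
Answer: λ = -7/3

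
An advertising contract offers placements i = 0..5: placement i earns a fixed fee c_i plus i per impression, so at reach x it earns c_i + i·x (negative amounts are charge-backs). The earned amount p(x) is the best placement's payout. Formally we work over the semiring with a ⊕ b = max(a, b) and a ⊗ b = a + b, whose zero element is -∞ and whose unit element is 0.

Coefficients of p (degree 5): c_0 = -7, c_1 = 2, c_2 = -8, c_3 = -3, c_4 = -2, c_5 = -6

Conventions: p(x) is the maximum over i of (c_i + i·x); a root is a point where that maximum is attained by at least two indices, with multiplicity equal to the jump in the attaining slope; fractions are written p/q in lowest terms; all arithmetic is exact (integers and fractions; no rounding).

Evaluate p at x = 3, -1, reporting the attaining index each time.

p(3) = max(-7+0·3=-7, 2+1·3=5, -8+2·3=-2, -3+3·3=6, -2+4·3=10, -6+5·3=9) = 10 (attained by i=4)
p(-1) = max(-7+0·(-1)=-7, 2+1·(-1)=1, -8+2·(-1)=-10, -3+3·(-1)=-6, -2+4·(-1)=-6, -6+5·(-1)=-11) = 1 (attained by i=1)
Answer: p(3) = 10; p(-1) = 1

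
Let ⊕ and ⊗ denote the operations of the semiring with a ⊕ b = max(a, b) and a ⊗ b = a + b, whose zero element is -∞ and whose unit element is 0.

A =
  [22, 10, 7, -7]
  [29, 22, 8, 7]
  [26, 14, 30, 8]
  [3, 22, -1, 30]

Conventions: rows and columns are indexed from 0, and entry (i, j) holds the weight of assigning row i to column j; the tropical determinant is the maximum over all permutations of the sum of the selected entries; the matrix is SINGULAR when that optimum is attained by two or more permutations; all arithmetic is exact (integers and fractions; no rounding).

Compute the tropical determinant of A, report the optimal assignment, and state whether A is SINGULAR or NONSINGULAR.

σ = (0, 1, 2, 3): 22 + 22 + 30 + 30 = 104
σ = (0, 1, 3, 2): 22 + 22 + 8 + (-1) = 51
σ = (0, 2, 1, 3): 22 + 8 + 14 + 30 = 74
σ = (0, 2, 3, 1): 22 + 8 + 8 + 22 = 60
σ = (0, 3, 1, 2): 22 + 7 + 14 + (-1) = 42
σ = (0, 3, 2, 1): 22 + 7 + 30 + 22 = 81
σ = (1, 0, 2, 3): 10 + 29 + 30 + 30 = 99
σ = (1, 0, 3, 2): 10 + 29 + 8 + (-1) = 46
σ = (1, 2, 0, 3): 10 + 8 + 26 + 30 = 74
σ = (1, 2, 3, 0): 10 + 8 + 8 + 3 = 29
σ = (1, 3, 0, 2): 10 + 7 + 26 + (-1) = 42
σ = (1, 3, 2, 0): 10 + 7 + 30 + 3 = 50
σ = (2, 0, 1, 3): 7 + 29 + 14 + 30 = 80
σ = (2, 0, 3, 1): 7 + 29 + 8 + 22 = 66
σ = (2, 1, 0, 3): 7 + 22 + 26 + 30 = 85
σ = (2, 1, 3, 0): 7 + 22 + 8 + 3 = 40
σ = (2, 3, 0, 1): 7 + 7 + 26 + 22 = 62
σ = (2, 3, 1, 0): 7 + 7 + 14 + 3 = 31
σ = (3, 0, 1, 2): (-7) + 29 + 14 + (-1) = 35
σ = (3, 0, 2, 1): (-7) + 29 + 30 + 22 = 74
σ = (3, 1, 0, 2): (-7) + 22 + 26 + (-1) = 40
σ = (3, 1, 2, 0): (-7) + 22 + 30 + 3 = 48
σ = (3, 2, 0, 1): (-7) + 8 + 26 + 22 = 49
σ = (3, 2, 1, 0): (-7) + 8 + 14 + 3 = 18
Optimal value attained by: σ = (0, 1, 2, 3).
Answer: det⊕(A) = 104; verdict: NONSINGULAR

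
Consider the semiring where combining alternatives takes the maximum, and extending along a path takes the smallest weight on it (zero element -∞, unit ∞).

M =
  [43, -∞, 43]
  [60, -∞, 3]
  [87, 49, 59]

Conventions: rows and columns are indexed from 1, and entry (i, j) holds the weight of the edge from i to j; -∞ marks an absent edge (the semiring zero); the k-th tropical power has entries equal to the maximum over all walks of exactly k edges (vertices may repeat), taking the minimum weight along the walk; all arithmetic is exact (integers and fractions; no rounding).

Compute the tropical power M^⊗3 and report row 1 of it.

M^⊗2:
  [43, 43, 43]
  [43, 3, 43]
  [59, 49, 59]
M^⊗3:
  [43, 43, 43]
  [43, 43, 43]
  [59, 49, 59]
Answer: row 1 of M^⊗3 = [43, 43, 43]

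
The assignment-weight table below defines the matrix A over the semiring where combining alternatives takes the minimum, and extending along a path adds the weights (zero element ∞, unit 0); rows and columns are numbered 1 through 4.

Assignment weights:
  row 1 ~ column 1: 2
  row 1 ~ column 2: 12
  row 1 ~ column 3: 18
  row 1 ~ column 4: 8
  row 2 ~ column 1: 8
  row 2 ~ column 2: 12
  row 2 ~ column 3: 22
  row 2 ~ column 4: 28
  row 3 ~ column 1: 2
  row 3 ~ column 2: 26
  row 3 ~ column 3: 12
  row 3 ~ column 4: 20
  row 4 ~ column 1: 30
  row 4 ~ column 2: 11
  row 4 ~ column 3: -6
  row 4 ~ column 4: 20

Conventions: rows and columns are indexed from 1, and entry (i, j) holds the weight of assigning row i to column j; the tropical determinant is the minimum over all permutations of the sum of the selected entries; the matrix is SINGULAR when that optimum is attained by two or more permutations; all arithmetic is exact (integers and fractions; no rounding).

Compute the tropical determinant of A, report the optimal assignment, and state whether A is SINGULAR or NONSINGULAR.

σ = (1, 2, 3, 4): 2 + 12 + 12 + 20 = 46
σ = (1, 2, 4, 3): 2 + 12 + 20 + (-6) = 28
σ = (1, 3, 2, 4): 2 + 22 + 26 + 20 = 70
σ = (1, 3, 4, 2): 2 + 22 + 20 + 11 = 55
σ = (1, 4, 2, 3): 2 + 28 + 26 + (-6) = 50
σ = (1, 4, 3, 2): 2 + 28 + 12 + 11 = 53
σ = (2, 1, 3, 4): 12 + 8 + 12 + 20 = 52
σ = (2, 1, 4, 3): 12 + 8 + 20 + (-6) = 34
σ = (2, 3, 1, 4): 12 + 22 + 2 + 20 = 56
σ = (2, 3, 4, 1): 12 + 22 + 20 + 30 = 84
σ = (2, 4, 1, 3): 12 + 28 + 2 + (-6) = 36
σ = (2, 4, 3, 1): 12 + 28 + 12 + 30 = 82
σ = (3, 1, 2, 4): 18 + 8 + 26 + 20 = 72
σ = (3, 1, 4, 2): 18 + 8 + 20 + 11 = 57
σ = (3, 2, 1, 4): 18 + 12 + 2 + 20 = 52
σ = (3, 2, 4, 1): 18 + 12 + 20 + 30 = 80
σ = (3, 4, 1, 2): 18 + 28 + 2 + 11 = 59
σ = (3, 4, 2, 1): 18 + 28 + 26 + 30 = 102
σ = (4, 1, 2, 3): 8 + 8 + 26 + (-6) = 36
σ = (4, 1, 3, 2): 8 + 8 + 12 + 11 = 39
σ = (4, 2, 1, 3): 8 + 12 + 2 + (-6) = 16
σ = (4, 2, 3, 1): 8 + 12 + 12 + 30 = 62
σ = (4, 3, 1, 2): 8 + 22 + 2 + 11 = 43
σ = (4, 3, 2, 1): 8 + 22 + 26 + 30 = 86
Optimal value attained by: σ = (4, 2, 1, 3).
Answer: det⊕(A) = 16; verdict: NONSINGULAR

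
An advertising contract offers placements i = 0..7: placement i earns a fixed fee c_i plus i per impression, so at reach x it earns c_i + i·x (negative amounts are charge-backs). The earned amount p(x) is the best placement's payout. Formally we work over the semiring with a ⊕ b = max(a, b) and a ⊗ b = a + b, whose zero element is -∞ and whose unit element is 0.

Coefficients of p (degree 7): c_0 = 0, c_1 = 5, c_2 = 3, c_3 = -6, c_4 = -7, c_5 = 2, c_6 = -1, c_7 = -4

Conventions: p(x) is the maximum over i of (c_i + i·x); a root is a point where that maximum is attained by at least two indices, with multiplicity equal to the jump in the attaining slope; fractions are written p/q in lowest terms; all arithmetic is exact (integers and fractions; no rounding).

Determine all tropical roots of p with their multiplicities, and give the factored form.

hull edge (i=0, c=0) to (i=1, c=5): slope 5, span 1
hull edge (i=1, c=5) to (i=5, c=2): slope -3/4, span 4
hull edge (i=5, c=2) to (i=7, c=-4): slope -3, span 2
Factored form: p(x) = -4 ⊗ (x ⊕ (-5)) ⊗ (x ⊕ 3/4) ⊗ (x ⊕ 3/4) ⊗ (x ⊕ 3/4) ⊗ (x ⊕ 3/4) ⊗ (x ⊕ 3) ⊗ (x ⊕ 3)
Answer: roots = -5 (mult 1), 3/4 (mult 4), 3 (mult 2)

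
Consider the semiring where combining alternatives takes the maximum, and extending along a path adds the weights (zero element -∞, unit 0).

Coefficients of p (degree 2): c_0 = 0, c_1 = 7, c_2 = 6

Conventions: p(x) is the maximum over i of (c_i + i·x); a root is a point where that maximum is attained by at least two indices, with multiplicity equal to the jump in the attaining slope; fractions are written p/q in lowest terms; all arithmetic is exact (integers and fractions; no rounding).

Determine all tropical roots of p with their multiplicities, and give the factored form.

hull edge (i=0, c=0) to (i=1, c=7): slope 7, span 1
hull edge (i=1, c=7) to (i=2, c=6): slope -1, span 1
Factored form: p(x) = 6 ⊗ (x ⊕ (-7)) ⊗ (x ⊕ 1)
Answer: roots = -7 (mult 1), 1 (mult 1)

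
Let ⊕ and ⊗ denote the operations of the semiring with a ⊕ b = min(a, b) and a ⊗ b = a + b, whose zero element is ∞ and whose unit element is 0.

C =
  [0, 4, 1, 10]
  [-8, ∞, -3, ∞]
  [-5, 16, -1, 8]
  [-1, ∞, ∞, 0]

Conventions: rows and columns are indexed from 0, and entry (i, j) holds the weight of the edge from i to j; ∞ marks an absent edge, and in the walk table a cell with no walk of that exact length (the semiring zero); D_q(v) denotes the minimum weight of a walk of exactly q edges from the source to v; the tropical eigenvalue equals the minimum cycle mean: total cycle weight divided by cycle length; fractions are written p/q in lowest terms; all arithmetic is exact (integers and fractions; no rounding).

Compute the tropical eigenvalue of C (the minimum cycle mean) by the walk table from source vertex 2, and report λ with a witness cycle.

q=0: [∞, ∞, 0, ∞]
q=1: [-5, 16, -1, 8]
q=2: [-6, -1, -4, 5]
q=3: [-9, -2, -5, 4]
q=4: [-10, -5, -8, 1]
Optimal cycle mean attained by: cycle 0->1->0, total 4 + (-8), length 2.
Answer: λ = -2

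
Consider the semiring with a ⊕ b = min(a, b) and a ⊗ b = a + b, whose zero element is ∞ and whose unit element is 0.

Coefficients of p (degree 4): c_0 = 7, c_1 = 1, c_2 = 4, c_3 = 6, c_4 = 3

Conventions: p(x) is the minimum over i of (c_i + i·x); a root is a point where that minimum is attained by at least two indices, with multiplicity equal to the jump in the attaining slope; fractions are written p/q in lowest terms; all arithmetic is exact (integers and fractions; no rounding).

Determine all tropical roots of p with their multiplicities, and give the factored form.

hull edge (i=0, c=7) to (i=1, c=1): slope -6, span 1
hull edge (i=1, c=1) to (i=4, c=3): slope 2/3, span 3
Factored form: p(x) = 3 ⊗ (x ⊕ (-2/3)) ⊗ (x ⊕ (-2/3)) ⊗ (x ⊕ (-2/3)) ⊗ (x ⊕ 6)
Answer: roots = -2/3 (mult 3), 6 (mult 1)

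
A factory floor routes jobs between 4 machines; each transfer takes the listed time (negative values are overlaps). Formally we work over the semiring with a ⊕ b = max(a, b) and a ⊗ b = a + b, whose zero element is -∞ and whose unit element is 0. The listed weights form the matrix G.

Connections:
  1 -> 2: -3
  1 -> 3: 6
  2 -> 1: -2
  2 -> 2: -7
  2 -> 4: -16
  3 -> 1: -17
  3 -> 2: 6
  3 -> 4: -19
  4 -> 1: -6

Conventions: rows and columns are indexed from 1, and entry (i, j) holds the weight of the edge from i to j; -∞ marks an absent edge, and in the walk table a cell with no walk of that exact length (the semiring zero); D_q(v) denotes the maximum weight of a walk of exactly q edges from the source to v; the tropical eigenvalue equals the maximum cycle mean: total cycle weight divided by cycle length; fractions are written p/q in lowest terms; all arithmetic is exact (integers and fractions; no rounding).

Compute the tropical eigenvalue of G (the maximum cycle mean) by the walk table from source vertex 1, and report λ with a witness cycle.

q=0: [0, -∞, -∞, -∞]
q=1: [-∞, -3, 6, -∞]
q=2: [-5, 12, -∞, -13]
q=3: [10, 5, 1, -4]
q=4: [3, 7, 16, -11]
Optimal cycle mean attained by: cycle 1->3->2->1, total 6 + 6 + (-2), length 3.
Answer: λ = 10/3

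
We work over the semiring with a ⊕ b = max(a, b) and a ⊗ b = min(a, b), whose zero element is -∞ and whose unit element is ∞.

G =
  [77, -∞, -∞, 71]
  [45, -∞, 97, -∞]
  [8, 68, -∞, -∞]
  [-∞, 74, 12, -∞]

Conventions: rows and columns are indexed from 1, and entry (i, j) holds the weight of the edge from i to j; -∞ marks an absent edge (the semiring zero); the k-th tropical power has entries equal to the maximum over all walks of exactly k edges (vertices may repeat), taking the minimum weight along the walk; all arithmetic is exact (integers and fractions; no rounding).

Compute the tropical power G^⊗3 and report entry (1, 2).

G^⊗2:
  [77, 71, 12, 71]
  [45, 68, -∞, 45]
  [45, -∞, 68, 8]
  [45, 12, 74, -∞]
G^⊗3:
  [77, 71, 71, 71]
  [45, 45, 68, 45]
  [45, 68, 8, 45]
  [45, 68, 12, 45]
Key observation: the optimum is the walk 1->1->4->2, with weight 77 min 71 min 74 = 71.
Optimal value attained by: walk 1->1->4->2.
Answer: (G^⊗3)[1][2] = 71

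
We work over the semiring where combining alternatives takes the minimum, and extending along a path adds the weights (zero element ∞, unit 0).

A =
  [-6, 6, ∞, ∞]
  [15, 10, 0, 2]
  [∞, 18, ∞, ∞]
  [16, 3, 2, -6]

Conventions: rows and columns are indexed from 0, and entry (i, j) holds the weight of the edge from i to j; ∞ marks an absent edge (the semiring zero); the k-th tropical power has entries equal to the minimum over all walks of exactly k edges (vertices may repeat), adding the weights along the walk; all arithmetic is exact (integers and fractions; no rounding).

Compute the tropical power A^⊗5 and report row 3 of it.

A^⊗2:
  [-12, 0, 6, 8]
  [9, 5, 4, -4]
  [33, 28, 18, 20]
  [10, -3, -4, -12]
A^⊗3:
  [-18, -6, 0, 2]
  [3, -1, -2, -10]
  [27, 23, 22, 14]
  [4, -9, -10, -18]
A^⊗4:
  [-24, -12, -6, -4]
  [-3, -7, -8, -16]
  [21, 17, 16, 8]
  [-2, -15, -16, -24]
A^⊗5:
  [-30, -18, -12, -10]
  [-9, -13, -14, -22]
  [15, 11, 10, 2]
  [-8, -21, -22, -30]
Answer: row 3 of A^⊗5 = [-8, -21, -22, -30]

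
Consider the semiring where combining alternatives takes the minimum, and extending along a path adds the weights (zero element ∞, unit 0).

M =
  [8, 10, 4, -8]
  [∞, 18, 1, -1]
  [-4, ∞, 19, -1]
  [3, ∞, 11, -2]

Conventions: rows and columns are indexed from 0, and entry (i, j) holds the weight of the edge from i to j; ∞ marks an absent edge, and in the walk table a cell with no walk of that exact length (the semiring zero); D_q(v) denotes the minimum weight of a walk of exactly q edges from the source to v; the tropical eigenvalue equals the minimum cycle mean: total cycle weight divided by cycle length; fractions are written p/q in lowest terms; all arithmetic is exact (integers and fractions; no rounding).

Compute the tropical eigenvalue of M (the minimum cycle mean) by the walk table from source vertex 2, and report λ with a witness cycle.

q=0: [∞, ∞, 0, ∞]
q=1: [-4, ∞, 19, -1]
q=2: [2, 6, 0, -12]
q=3: [-9, 12, -1, -14]
q=4: [-11, 1, -5, -17]
Optimal cycle mean attained by: cycle 0->3->0, total (-8) + 3, length 2.
Answer: λ = -5/2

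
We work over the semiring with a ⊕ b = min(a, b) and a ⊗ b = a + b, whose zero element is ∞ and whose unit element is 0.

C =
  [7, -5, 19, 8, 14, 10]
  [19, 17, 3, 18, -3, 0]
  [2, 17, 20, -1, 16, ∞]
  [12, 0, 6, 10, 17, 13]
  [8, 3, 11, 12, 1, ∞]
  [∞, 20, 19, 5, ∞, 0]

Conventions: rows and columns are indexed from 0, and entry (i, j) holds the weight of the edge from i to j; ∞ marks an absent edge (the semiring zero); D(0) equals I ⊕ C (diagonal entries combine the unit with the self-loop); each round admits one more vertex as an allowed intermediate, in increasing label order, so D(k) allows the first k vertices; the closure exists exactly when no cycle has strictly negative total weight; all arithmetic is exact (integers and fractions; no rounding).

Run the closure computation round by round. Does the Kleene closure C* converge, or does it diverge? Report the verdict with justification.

D(0):
  [0, -5, 19, 8, 14, 10]
  [19, 0, 3, 18, -3, 0]
  [2, 17, 0, -1, 16, ∞]
  [12, 0, 6, 0, 17, 13]
  [8, 3, 11, 12, 0, ∞]
  [∞, 20, 19, 5, ∞, 0]
D(1):
  [0, -5, 19, 8, 14, 10]
  [19, 0, 3, 18, -3, 0]
  [2, -3, 0, -1, 16, 12]
  [12, 0, 6, 0, 17, 13]
  [8, 3, 11, 12, 0, 18]
  [∞, 20, 19, 5, ∞, 0]
D(2):
  [0, -5, -2, 8, -8, -5]
  [19, 0, 3, 18, -3, 0]
  [2, -3, 0, -1, -6, -3]
  [12, 0, 3, 0, -3, 0]
  [8, 3, 6, 12, 0, 3]
  [39, 20, 19, 5, 17, 0]
D(3):
  [0, -5, -2, -3, -8, -5]
  [5, 0, 3, 2, -3, 0]
  [2, -3, 0, -1, -6, -3]
  [5, 0, 3, 0, -3, 0]
  [8, 3, 6, 5, 0, 3]
  [21, 16, 19, 5, 13, 0]
D(4):
  [0, -5, -2, -3, -8, -5]
  [5, 0, 3, 2, -3, 0]
  [2, -3, 0, -1, -6, -3]
  [5, 0, 3, 0, -3, 0]
  [8, 3, 6, 5, 0, 3]
  [10, 5, 8, 5, 2, 0]
D(5):
  [0, -5, -2, -3, -8, -5]
  [5, 0, 3, 2, -3, 0]
  [2, -3, 0, -1, -6, -3]
  [5, 0, 3, 0, -3, 0]
  [8, 3, 6, 5, 0, 3]
  [10, 5, 8, 5, 2, 0]
D(6):
  [0, -5, -2, -3, -8, -5]
  [5, 0, 3, 2, -3, 0]
  [2, -3, 0, -1, -6, -3]
  [5, 0, 3, 0, -3, 0]
  [8, 3, 6, 5, 0, 3]
  [10, 5, 8, 5, 2, 0]
Key observation: every diagonal entry stays at the unit through all rounds, so no improving cycle exists.
Answer: CONVERGES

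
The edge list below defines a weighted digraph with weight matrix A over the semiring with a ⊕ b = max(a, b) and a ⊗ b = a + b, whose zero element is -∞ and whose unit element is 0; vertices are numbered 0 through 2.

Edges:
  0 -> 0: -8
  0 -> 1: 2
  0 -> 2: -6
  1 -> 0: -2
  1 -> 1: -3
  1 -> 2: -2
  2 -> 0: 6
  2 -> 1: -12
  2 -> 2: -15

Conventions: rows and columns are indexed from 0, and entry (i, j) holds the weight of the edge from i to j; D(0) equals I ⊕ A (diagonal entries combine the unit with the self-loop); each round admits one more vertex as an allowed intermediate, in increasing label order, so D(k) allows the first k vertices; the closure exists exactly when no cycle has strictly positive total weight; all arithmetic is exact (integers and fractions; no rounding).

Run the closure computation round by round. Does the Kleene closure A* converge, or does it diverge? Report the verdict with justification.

D(0):
  [0, 2, -6]
  [-2, 0, -2]
  [6, -12, 0]
D(1):
  [0, 2, -6]
  [-2, 0, -2]
  [6, 8, 0]
Detection: at round 2, diagonal entry (2, 2) turns strictly positive.
Key observation: the cycle 2->0->1->2 has total weight 6 + 2 + (-2), which is strictly positive.
Answer: DIVERGES — positive cycle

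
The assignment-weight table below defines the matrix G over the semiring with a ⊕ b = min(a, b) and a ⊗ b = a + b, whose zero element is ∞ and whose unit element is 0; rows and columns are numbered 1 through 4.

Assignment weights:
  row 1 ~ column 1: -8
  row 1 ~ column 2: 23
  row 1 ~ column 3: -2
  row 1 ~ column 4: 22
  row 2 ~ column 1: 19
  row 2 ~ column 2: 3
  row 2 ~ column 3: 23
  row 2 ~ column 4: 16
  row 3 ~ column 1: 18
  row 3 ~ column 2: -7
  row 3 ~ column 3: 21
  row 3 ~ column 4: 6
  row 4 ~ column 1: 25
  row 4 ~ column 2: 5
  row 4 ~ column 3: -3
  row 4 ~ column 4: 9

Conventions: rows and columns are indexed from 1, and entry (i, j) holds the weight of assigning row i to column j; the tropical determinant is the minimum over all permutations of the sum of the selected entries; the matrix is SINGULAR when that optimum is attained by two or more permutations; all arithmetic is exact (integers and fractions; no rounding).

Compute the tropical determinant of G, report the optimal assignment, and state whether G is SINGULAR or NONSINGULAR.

σ = (1, 2, 3, 4): (-8) + 3 + 21 + 9 = 25
σ = (1, 2, 4, 3): (-8) + 3 + 6 + (-3) = -2
σ = (1, 3, 2, 4): (-8) + 23 + (-7) + 9 = 17
σ = (1, 3, 4, 2): (-8) + 23 + 6 + 5 = 26
σ = (1, 4, 2, 3): (-8) + 16 + (-7) + (-3) = -2
σ = (1, 4, 3, 2): (-8) + 16 + 21 + 5 = 34
σ = (2, 1, 3, 4): 23 + 19 + 21 + 9 = 72
σ = (2, 1, 4, 3): 23 + 19 + 6 + (-3) = 45
σ = (2, 3, 1, 4): 23 + 23 + 18 + 9 = 73
σ = (2, 3, 4, 1): 23 + 23 + 6 + 25 = 77
σ = (2, 4, 1, 3): 23 + 16 + 18 + (-3) = 54
σ = (2, 4, 3, 1): 23 + 16 + 21 + 25 = 85
σ = (3, 1, 2, 4): (-2) + 19 + (-7) + 9 = 19
σ = (3, 1, 4, 2): (-2) + 19 + 6 + 5 = 28
σ = (3, 2, 1, 4): (-2) + 3 + 18 + 9 = 28
σ = (3, 2, 4, 1): (-2) + 3 + 6 + 25 = 32
σ = (3, 4, 1, 2): (-2) + 16 + 18 + 5 = 37
σ = (3, 4, 2, 1): (-2) + 16 + (-7) + 25 = 32
σ = (4, 1, 2, 3): 22 + 19 + (-7) + (-3) = 31
σ = (4, 1, 3, 2): 22 + 19 + 21 + 5 = 67
σ = (4, 2, 1, 3): 22 + 3 + 18 + (-3) = 40
σ = (4, 2, 3, 1): 22 + 3 + 21 + 25 = 71
σ = (4, 3, 1, 2): 22 + 23 + 18 + 5 = 68
σ = (4, 3, 2, 1): 22 + 23 + (-7) + 25 = 63
Optimal value attained by: σ = (1, 2, 4, 3).
Answer: det⊕(G) = -2; verdict: SINGULAR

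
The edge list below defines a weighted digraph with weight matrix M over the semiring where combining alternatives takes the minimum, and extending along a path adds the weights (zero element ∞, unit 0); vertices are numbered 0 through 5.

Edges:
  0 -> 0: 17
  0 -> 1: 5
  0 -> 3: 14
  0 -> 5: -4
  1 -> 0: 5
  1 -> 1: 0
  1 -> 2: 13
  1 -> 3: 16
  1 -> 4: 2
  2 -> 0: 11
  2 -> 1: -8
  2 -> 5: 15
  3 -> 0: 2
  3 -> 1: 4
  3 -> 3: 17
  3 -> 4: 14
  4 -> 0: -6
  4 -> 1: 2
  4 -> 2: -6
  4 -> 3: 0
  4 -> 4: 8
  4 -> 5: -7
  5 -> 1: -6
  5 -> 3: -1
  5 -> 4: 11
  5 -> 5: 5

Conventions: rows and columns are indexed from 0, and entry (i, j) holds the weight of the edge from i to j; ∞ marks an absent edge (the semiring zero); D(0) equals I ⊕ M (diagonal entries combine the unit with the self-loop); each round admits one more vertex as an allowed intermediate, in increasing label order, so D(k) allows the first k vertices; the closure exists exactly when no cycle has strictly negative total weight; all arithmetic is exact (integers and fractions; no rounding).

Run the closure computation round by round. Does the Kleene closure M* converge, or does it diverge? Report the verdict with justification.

D(0):
  [0, 5, ∞, 14, ∞, -4]
  [5, 0, 13, 16, 2, ∞]
  [11, -8, 0, ∞, ∞, 15]
  [2, 4, ∞, 0, 14, ∞]
  [-6, 2, -6, 0, 0, -7]
  [∞, -6, ∞, -1, 11, 0]
D(1):
  [0, 5, ∞, 14, ∞, -4]
  [5, 0, 13, 16, 2, 1]
  [11, -8, 0, 25, ∞, 7]
  [2, 4, ∞, 0, 14, -2]
  [-6, -1, -6, 0, 0, -10]
  [∞, -6, ∞, -1, 11, 0]
Detection: at round 2, diagonal entry (5, 5) turns strictly negative.
Key observation: the cycle 5->1->0->5 has total weight (-6) + 5 + (-4), which is strictly negative.
Answer: DIVERGES — negative cycle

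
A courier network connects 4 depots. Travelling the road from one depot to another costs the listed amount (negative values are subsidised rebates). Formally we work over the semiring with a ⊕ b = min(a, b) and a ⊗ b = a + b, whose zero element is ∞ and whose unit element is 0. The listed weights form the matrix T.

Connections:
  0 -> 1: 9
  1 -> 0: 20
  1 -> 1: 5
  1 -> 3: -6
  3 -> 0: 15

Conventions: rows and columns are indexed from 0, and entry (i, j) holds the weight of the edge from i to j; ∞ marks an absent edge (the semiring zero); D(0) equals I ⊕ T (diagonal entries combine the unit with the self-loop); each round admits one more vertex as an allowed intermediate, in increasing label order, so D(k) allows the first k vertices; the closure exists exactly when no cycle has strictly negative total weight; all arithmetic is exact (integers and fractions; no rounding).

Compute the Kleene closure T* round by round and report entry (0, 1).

D(0):
  [0, 9, ∞, ∞]
  [20, 0, ∞, -6]
  [∞, ∞, 0, ∞]
  [15, ∞, ∞, 0]
D(1):
  [0, 9, ∞, ∞]
  [20, 0, ∞, -6]
  [∞, ∞, 0, ∞]
  [15, 24, ∞, 0]
D(2):
  [0, 9, ∞, 3]
  [20, 0, ∞, -6]
  [∞, ∞, 0, ∞]
  [15, 24, ∞, 0]
D(3):
  [0, 9, ∞, 3]
  [20, 0, ∞, -6]
  [∞, ∞, 0, ∞]
  [15, 24, ∞, 0]
D(4):
  [0, 9, ∞, 3]
  [9, 0, ∞, -6]
  [∞, ∞, 0, ∞]
  [15, 24, ∞, 0]
Answer: T*[0][1] = 9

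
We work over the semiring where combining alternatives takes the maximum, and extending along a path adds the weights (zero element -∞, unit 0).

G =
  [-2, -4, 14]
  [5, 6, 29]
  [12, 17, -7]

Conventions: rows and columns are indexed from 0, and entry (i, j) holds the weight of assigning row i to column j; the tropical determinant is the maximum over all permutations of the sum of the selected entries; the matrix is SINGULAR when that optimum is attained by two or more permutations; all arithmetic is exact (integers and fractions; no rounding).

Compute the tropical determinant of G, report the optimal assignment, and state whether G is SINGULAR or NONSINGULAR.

σ = (0, 1, 2): (-2) + 6 + (-7) = -3
σ = (0, 2, 1): (-2) + 29 + 17 = 44
σ = (1, 0, 2): (-4) + 5 + (-7) = -6
σ = (1, 2, 0): (-4) + 29 + 12 = 37
σ = (2, 0, 1): 14 + 5 + 17 = 36
σ = (2, 1, 0): 14 + 6 + 12 = 32
Optimal value attained by: σ = (0, 2, 1).
Answer: det⊕(G) = 44; verdict: NONSINGULAR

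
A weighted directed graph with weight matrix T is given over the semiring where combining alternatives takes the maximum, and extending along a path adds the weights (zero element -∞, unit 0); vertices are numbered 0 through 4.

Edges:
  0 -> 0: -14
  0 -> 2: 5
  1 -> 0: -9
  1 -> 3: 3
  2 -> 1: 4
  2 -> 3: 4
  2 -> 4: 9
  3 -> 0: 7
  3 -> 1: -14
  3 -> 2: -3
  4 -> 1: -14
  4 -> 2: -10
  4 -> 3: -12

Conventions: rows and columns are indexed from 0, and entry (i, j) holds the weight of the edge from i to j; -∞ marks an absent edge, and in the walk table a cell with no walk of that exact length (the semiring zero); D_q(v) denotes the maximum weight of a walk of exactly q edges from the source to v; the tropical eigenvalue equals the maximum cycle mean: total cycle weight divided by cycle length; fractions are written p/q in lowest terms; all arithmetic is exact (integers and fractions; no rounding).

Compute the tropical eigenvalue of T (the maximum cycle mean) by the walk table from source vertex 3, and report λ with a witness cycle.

q=0: [-∞, -∞, -∞, 0, -∞]
q=1: [7, -14, -3, -∞, -∞]
q=2: [-7, 1, 12, 1, 6]
q=3: [8, 16, -2, 16, 21]
q=4: [23, 7, 13, 19, 7]
q=5: [26, 17, 28, 17, 22]
Optimal cycle mean attained by: cycle 0->2->3->0, total 5 + 4 + 7, length 3.
Answer: λ = 16/3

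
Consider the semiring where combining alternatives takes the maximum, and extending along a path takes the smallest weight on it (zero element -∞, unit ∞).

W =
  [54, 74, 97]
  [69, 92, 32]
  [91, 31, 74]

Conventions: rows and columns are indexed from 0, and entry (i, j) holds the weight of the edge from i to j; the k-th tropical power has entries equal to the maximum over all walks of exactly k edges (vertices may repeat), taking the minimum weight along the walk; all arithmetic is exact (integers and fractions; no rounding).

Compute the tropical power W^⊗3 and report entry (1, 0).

W^⊗2:
  [91, 74, 74]
  [69, 92, 69]
  [74, 74, 91]
W^⊗3:
  [74, 74, 91]
  [69, 92, 69]
  [91, 74, 74]
Key observation: the optimum is the walk 1->0->2->0, with weight 69 min 97 min 91 = 69.
Optimal value attained by: walk 1->0->2->0.
Answer: (W^⊗3)[1][0] = 69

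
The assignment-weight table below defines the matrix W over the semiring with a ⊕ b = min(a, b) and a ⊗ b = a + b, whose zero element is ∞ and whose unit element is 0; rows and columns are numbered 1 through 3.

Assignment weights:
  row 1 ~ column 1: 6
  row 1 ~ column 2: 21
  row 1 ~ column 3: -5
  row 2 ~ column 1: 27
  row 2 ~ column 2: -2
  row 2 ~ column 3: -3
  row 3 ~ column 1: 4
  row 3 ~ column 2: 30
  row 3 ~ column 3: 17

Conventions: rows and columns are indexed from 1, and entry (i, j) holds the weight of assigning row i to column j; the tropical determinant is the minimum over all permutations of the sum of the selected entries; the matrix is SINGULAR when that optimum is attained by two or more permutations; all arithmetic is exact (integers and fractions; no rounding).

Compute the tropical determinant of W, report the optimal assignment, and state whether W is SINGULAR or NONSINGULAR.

σ = (1, 2, 3): 6 + (-2) + 17 = 21
σ = (1, 3, 2): 6 + (-3) + 30 = 33
σ = (2, 1, 3): 21 + 27 + 17 = 65
σ = (2, 3, 1): 21 + (-3) + 4 = 22
σ = (3, 1, 2): (-5) + 27 + 30 = 52
σ = (3, 2, 1): (-5) + (-2) + 4 = -3
Optimal value attained by: σ = (3, 2, 1).
Answer: det⊕(W) = -3; verdict: NONSINGULAR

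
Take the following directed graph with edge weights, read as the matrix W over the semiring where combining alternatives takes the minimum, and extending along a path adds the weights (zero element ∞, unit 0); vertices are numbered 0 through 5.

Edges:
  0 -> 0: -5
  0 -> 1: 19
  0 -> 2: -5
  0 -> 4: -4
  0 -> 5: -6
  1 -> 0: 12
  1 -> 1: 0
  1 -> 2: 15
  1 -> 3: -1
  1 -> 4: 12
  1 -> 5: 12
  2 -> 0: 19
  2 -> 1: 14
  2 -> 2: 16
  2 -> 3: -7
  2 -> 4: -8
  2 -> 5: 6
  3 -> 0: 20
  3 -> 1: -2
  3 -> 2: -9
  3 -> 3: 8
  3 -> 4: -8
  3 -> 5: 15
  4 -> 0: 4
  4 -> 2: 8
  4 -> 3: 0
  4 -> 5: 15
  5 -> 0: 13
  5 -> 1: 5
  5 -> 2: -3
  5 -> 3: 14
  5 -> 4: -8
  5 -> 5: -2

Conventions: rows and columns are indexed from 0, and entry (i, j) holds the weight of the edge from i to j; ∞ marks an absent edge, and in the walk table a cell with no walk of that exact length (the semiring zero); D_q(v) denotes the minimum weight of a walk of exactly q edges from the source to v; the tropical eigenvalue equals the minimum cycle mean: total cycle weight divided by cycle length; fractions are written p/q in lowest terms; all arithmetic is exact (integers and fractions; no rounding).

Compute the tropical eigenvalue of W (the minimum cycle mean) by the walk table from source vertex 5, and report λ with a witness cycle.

q=0: [∞, ∞, ∞, ∞, ∞, 0]
q=1: [13, 5, -3, 14, -8, -2]
q=2: [-4, 3, -5, -10, -11, -4]
q=3: [-9, -12, -19, -12, -18, -10]
q=4: [-14, -14, -21, -26, -27, -15]
q=5: [-23, -28, -35, -28, -34, -20]
q=6: [-30, -30, -37, -42, -43, -29]
Optimal cycle mean attained by: cycle 2->3->2, total (-7) + (-9), length 2.
Answer: λ = -8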